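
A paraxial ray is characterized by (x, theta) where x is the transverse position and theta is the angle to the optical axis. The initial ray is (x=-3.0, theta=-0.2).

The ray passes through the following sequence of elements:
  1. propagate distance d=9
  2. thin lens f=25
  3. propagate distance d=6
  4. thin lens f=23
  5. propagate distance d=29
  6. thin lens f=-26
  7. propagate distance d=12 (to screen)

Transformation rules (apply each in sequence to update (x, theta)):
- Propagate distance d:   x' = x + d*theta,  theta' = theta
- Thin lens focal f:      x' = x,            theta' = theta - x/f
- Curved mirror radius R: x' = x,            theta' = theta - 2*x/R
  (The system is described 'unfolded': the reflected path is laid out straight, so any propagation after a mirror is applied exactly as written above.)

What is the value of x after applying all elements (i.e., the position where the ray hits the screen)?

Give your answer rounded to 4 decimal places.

Initial: x=-3.0000 theta=-0.2000
After 1 (propagate distance d=9): x=-4.8000 theta=-0.2000
After 2 (thin lens f=25): x=-4.8000 theta=-0.0080
After 3 (propagate distance d=6): x=-4.8480 theta=-0.0080
After 4 (thin lens f=23): x=-4.8480 theta=583/2875 (≈0.2028)
After 5 (propagate distance d=29): x=2969/2875 (≈1.0327) theta=583/2875 (≈0.2028)
After 6 (thin lens f=-26): x=2969/2875 (≈1.0327) theta=18127/74750 (≈0.2425)
After 7 (propagate distance d=12 (to screen)): x=147359/37375 (≈3.9427) theta=18127/74750 (≈0.2425)
Rounded to 4 decimal places: x = 3.9427

Answer: 3.9427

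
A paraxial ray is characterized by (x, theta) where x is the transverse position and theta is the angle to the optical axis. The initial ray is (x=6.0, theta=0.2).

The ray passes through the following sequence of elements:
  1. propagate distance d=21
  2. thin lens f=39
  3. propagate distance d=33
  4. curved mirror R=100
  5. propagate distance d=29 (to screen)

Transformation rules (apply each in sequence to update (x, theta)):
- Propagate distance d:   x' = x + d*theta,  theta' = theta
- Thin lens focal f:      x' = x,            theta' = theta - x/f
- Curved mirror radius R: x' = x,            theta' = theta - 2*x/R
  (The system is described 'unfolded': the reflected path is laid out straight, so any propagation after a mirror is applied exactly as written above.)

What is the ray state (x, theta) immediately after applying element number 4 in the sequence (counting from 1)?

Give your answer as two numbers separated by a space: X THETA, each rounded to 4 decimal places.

Answer: 8.1692 -0.2249

Derivation:
Initial: x=6.0000 theta=0.2000
After 1 (propagate distance d=21): x=10.2000 theta=0.2000
After 2 (thin lens f=39): x=10.2000 theta=-4/65 (≈-0.0615)
After 3 (propagate distance d=33): x=531/65 (≈8.1692) theta=-4/65 (≈-0.0615)
After 4 (curved mirror R=100): x=531/65 (≈8.1692) theta=-731/3250 (≈-0.2249)
Rounded to 4 decimal places: x = 8.1692, theta = -0.2249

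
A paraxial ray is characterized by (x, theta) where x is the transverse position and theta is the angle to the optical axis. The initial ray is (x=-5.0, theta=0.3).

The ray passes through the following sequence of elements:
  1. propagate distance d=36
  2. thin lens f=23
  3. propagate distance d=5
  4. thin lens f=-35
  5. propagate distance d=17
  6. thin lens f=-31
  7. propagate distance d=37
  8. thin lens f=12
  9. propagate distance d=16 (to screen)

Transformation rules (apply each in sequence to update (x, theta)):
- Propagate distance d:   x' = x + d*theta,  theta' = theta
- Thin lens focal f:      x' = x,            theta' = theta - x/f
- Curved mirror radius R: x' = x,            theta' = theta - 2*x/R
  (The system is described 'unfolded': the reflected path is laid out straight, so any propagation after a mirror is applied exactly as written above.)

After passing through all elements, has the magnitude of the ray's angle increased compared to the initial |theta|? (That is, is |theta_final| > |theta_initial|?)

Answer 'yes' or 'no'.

Initial: x=-5.0000 theta=0.3000
After 1 (propagate distance d=36): x=5.8000 theta=0.3000
After 2 (thin lens f=23): x=5.8000 theta=11/230 (≈0.0478)
After 3 (propagate distance d=5): x=1389/230 (≈6.0391) theta=11/230 (≈0.0478)
After 4 (thin lens f=-35): x=1389/230 (≈6.0391) theta=887/4025 (≈0.2204)
After 5 (propagate distance d=17): x=78773/8050 (≈9.7855) theta=887/4025 (≈0.2204)
After 6 (thin lens f=-31): x=78773/8050 (≈9.7855) theta=133767/249550 (≈0.5360)
After 7 (propagate distance d=37): x=527953/17825 (≈29.6187) theta=133767/249550 (≈0.5360)
After 8 (thin lens f=12): x=527953/17825 (≈29.6187) theta=-2893069/1497300 (≈-1.9322)
After 9 (propagate distance d=16 (to screen)): x=-485263/374325 (≈-1.2964) theta=-2893069/1497300 (≈-1.9322)
|theta_initial|=0.3000 |theta_final|=2893069/1497300 (≈1.9322) -> increased

Answer: yes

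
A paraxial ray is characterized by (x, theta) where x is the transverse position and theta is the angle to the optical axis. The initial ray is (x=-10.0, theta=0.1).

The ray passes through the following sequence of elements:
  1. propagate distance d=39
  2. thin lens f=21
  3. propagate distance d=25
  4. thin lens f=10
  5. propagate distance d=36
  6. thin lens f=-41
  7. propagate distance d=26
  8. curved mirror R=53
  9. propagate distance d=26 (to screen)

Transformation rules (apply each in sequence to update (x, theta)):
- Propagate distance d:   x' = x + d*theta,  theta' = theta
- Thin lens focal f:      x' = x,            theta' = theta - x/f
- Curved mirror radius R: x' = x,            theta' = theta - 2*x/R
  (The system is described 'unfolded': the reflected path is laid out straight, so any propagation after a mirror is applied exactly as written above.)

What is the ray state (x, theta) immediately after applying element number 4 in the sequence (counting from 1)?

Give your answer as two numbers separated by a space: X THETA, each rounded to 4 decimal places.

Answer: 3.6619 0.0243

Derivation:
Initial: x=-10.0000 theta=0.1000
After 1 (propagate distance d=39): x=-6.1000 theta=0.1000
After 2 (thin lens f=21): x=-6.1000 theta=41/105 (≈0.3905)
After 3 (propagate distance d=25): x=769/210 (≈3.6619) theta=41/105 (≈0.3905)
After 4 (thin lens f=10): x=769/210 (≈3.6619) theta=17/700 (≈0.0243)
Rounded to 4 decimal places: x = 3.6619, theta = 0.0243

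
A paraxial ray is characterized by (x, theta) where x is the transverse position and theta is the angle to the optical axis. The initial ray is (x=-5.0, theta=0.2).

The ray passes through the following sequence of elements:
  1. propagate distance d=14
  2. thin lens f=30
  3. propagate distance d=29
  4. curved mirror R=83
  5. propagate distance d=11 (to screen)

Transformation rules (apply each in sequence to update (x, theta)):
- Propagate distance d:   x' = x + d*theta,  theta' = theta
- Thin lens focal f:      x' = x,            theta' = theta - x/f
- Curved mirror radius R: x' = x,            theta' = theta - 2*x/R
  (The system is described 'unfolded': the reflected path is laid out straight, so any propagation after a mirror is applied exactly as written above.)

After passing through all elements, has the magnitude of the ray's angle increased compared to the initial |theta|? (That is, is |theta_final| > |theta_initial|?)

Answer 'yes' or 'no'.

Answer: no

Derivation:
Initial: x=-5.0000 theta=0.2000
After 1 (propagate distance d=14): x=-2.2000 theta=0.2000
After 2 (thin lens f=30): x=-2.2000 theta=41/150 (≈0.2733)
After 3 (propagate distance d=29): x=859/150 (≈5.7267) theta=41/150 (≈0.2733)
After 4 (curved mirror R=83): x=859/150 (≈5.7267) theta=337/2490 (≈0.1353)
After 5 (propagate distance d=11 (to screen)): x=14972/2075 (≈7.2154) theta=337/2490 (≈0.1353)
|theta_initial|=0.2000 |theta_final|=337/2490 (≈0.1353) -> not increased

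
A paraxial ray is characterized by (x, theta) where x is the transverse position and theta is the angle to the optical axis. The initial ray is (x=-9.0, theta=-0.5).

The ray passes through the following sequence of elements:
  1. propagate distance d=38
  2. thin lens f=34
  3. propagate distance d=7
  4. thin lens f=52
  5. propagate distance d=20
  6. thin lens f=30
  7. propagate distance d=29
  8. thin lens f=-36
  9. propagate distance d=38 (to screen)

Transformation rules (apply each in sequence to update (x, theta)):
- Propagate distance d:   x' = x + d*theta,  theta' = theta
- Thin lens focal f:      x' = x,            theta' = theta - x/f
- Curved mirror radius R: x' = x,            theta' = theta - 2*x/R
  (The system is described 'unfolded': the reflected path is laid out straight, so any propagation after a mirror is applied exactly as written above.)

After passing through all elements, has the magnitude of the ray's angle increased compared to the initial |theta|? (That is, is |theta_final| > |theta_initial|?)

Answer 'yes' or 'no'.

Initial: x=-9.0000 theta=-0.5000
After 1 (propagate distance d=38): x=-28.0000 theta=-0.5000
After 2 (thin lens f=34): x=-28.0000 theta=11/34 (≈0.3235)
After 3 (propagate distance d=7): x=-875/34 (≈-25.7353) theta=11/34 (≈0.3235)
After 4 (thin lens f=52): x=-875/34 (≈-25.7353) theta=1447/1768 (≈0.8184)
After 5 (propagate distance d=20): x=-2070/221 (≈-9.3665) theta=1447/1768 (≈0.8184)
After 6 (thin lens f=30): x=-2070/221 (≈-9.3665) theta=1999/1768 (≈1.1307)
After 7 (propagate distance d=29): x=41411/1768 (≈23.4225) theta=1999/1768 (≈1.1307)
After 8 (thin lens f=-36): x=41411/1768 (≈23.4225) theta=113375/63648 (≈1.7813)
After 9 (propagate distance d=38 (to screen)): x=2899523/31824 (≈91.1112) theta=113375/63648 (≈1.7813)
|theta_initial|=0.5000 |theta_final|=113375/63648 (≈1.7813) -> increased

Answer: yes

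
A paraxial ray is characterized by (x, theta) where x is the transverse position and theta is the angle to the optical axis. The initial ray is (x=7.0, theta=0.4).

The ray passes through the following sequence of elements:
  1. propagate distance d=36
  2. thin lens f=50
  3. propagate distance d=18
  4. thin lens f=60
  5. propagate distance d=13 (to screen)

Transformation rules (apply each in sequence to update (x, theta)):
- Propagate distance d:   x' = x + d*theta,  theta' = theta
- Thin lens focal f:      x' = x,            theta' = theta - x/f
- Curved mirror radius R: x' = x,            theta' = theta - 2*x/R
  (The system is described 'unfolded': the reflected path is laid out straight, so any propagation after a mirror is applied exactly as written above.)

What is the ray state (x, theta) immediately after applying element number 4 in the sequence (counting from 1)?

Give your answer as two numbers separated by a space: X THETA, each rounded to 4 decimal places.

Initial: x=7.0000 theta=0.4000
After 1 (propagate distance d=36): x=21.4000 theta=0.4000
After 2 (thin lens f=50): x=21.4000 theta=-0.0280
After 3 (propagate distance d=18): x=20.8960 theta=-0.0280
After 4 (thin lens f=60): x=20.8960 theta=-1411/3750 (≈-0.3763)
Rounded to 4 decimal places: x = 20.8960, theta = -0.3763

Answer: 20.8960 -0.3763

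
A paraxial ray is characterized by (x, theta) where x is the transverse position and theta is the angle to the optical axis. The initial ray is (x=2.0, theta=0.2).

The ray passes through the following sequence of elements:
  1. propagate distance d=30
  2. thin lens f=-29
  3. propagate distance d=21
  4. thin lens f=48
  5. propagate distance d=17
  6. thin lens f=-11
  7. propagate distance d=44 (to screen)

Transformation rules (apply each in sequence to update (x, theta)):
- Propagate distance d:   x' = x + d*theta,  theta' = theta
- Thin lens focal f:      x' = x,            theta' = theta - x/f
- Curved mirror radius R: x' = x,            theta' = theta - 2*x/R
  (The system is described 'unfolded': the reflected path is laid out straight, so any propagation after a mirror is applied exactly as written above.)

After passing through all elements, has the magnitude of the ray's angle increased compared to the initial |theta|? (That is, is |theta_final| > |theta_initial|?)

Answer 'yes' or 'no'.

Answer: yes

Derivation:
Initial: x=2.0000 theta=0.2000
After 1 (propagate distance d=30): x=8.0000 theta=0.2000
After 2 (thin lens f=-29): x=8.0000 theta=69/145 (≈0.4759)
After 3 (propagate distance d=21): x=2609/145 (≈17.9931) theta=69/145 (≈0.4759)
After 4 (thin lens f=48): x=2609/145 (≈17.9931) theta=703/6960 (≈0.1010)
After 5 (propagate distance d=17): x=137183/6960 (≈19.7102) theta=703/6960 (≈0.1010)
After 6 (thin lens f=-11): x=137183/6960 (≈19.7102) theta=36229/19140 (≈1.8928)
After 7 (propagate distance d=44 (to screen)): x=238949/2320 (≈102.9953) theta=36229/19140 (≈1.8928)
|theta_initial|=0.2000 |theta_final|=36229/19140 (≈1.8928) -> increased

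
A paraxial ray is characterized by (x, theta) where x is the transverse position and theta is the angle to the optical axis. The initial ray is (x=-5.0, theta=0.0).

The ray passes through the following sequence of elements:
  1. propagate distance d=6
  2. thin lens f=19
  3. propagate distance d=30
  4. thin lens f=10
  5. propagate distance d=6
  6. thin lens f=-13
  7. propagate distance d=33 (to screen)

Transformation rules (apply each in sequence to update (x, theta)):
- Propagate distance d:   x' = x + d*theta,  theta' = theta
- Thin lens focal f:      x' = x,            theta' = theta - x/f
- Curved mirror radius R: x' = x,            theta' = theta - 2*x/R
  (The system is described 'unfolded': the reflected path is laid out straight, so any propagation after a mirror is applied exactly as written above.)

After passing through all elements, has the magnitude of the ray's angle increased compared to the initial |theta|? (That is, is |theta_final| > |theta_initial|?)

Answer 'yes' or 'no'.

Answer: yes

Derivation:
Initial: x=-5.0000 theta=0.0000
After 1 (propagate distance d=6): x=-5.0000 theta=0.0000
After 2 (thin lens f=19): x=-5.0000 theta=5/19 (≈0.2632)
After 3 (propagate distance d=30): x=55/19 (≈2.8947) theta=5/19 (≈0.2632)
After 4 (thin lens f=10): x=55/19 (≈2.8947) theta=-1/38 (≈-0.0263)
After 5 (propagate distance d=6): x=52/19 (≈2.7368) theta=-1/38 (≈-0.0263)
After 6 (thin lens f=-13): x=52/19 (≈2.7368) theta=7/38 (≈0.1842)
After 7 (propagate distance d=33 (to screen)): x=335/38 (≈8.8158) theta=7/38 (≈0.1842)
|theta_initial|=0.0000 |theta_final|=7/38 (≈0.1842) -> increased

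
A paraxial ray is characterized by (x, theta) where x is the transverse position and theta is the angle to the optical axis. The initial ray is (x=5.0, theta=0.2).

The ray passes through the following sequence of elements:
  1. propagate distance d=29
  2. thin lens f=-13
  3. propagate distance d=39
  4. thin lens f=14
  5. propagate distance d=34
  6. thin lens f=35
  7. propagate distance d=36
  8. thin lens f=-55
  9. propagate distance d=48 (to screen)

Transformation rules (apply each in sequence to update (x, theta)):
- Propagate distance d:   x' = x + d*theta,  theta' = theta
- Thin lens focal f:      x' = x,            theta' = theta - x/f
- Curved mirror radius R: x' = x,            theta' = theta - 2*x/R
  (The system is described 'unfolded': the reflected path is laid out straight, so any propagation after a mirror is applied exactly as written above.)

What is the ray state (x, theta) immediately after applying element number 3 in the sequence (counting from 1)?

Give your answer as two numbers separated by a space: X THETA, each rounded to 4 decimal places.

Answer: 51.0000 1.0308

Derivation:
Initial: x=5.0000 theta=0.2000
After 1 (propagate distance d=29): x=10.8000 theta=0.2000
After 2 (thin lens f=-13): x=10.8000 theta=67/65 (≈1.0308)
After 3 (propagate distance d=39): x=51.0000 theta=67/65 (≈1.0308)
Rounded to 4 decimal places: x = 51.0000, theta = 1.0308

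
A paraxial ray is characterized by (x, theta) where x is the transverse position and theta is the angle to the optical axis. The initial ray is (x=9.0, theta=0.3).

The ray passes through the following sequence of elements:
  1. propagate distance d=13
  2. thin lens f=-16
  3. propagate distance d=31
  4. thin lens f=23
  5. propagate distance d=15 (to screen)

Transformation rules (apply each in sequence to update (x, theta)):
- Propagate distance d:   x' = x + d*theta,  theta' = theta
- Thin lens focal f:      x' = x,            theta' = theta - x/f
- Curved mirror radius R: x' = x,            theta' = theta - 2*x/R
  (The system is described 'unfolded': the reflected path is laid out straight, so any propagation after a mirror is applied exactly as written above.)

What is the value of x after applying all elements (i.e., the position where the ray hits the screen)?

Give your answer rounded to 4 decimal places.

Answer: 33.0090

Derivation:
Initial: x=9.0000 theta=0.3000
After 1 (propagate distance d=13): x=12.9000 theta=0.3000
After 2 (thin lens f=-16): x=12.9000 theta=177/160 (≈1.1063)
After 3 (propagate distance d=31): x=7551/160 (≈47.1938) theta=177/160 (≈1.1063)
After 4 (thin lens f=23): x=7551/160 (≈47.1938) theta=-87/92 (≈-0.9457)
After 5 (propagate distance d=15 (to screen)): x=121473/3680 (≈33.0090) theta=-87/92 (≈-0.9457)
Rounded to 4 decimal places: x = 33.0090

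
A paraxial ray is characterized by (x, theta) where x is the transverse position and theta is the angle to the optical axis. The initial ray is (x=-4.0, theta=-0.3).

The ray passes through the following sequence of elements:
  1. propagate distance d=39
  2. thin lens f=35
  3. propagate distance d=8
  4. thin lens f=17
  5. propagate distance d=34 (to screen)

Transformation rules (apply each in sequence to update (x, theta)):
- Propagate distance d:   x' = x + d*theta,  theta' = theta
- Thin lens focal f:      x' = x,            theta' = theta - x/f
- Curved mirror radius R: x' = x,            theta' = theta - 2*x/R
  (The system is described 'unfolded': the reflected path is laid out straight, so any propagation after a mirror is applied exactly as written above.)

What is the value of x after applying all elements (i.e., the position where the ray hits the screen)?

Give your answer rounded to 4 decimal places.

Initial: x=-4.0000 theta=-0.3000
After 1 (propagate distance d=39): x=-15.7000 theta=-0.3000
After 2 (thin lens f=35): x=-15.7000 theta=26/175 (≈0.1486)
After 3 (propagate distance d=8): x=-5079/350 (≈-14.5114) theta=26/175 (≈0.1486)
After 4 (thin lens f=17): x=-5079/350 (≈-14.5114) theta=5963/5950 (≈1.0022)
After 5 (propagate distance d=34 (to screen)): x=6847/350 (≈19.5629) theta=5963/5950 (≈1.0022)
Rounded to 4 decimal places: x = 19.5629

Answer: 19.5629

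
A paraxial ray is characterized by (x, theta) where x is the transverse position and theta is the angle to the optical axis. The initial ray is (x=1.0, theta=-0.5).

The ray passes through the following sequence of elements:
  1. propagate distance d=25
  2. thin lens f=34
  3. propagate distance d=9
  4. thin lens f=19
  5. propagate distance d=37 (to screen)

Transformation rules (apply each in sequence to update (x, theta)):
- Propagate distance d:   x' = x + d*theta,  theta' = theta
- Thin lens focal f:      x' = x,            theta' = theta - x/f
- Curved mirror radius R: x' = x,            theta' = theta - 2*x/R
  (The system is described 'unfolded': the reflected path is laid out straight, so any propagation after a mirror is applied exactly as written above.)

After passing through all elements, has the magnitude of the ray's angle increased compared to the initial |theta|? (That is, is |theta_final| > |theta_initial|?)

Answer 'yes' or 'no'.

Initial: x=1.0000 theta=-0.5000
After 1 (propagate distance d=25): x=-11.5000 theta=-0.5000
After 2 (thin lens f=34): x=-11.5000 theta=-11/68 (≈-0.1618)
After 3 (propagate distance d=9): x=-881/68 (≈-12.9559) theta=-11/68 (≈-0.1618)
After 4 (thin lens f=19): x=-881/68 (≈-12.9559) theta=168/323 (≈0.5201)
After 5 (propagate distance d=37 (to screen)): x=8125/1292 (≈6.2887) theta=168/323 (≈0.5201)
|theta_initial|=0.5000 |theta_final|=168/323 (≈0.5201) -> increased

Answer: yes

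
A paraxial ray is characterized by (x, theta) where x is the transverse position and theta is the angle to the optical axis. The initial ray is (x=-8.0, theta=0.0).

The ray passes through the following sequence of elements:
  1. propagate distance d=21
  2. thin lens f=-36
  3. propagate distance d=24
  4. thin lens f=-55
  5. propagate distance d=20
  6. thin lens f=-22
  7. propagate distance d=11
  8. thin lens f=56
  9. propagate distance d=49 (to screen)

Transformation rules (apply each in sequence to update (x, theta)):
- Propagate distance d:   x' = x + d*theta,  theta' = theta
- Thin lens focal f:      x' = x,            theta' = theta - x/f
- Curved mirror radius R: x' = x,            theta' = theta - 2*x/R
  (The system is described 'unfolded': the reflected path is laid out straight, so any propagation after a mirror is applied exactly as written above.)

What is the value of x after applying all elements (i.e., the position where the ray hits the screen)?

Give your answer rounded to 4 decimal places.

Answer: -78.0438

Derivation:
Initial: x=-8.0000 theta=0.0000
After 1 (propagate distance d=21): x=-8.0000 theta=0.0000
After 2 (thin lens f=-36): x=-8.0000 theta=-2/9 (≈-0.2222)
After 3 (propagate distance d=24): x=-40/3 (≈-13.3333) theta=-2/9 (≈-0.2222)
After 4 (thin lens f=-55): x=-40/3 (≈-13.3333) theta=-46/99 (≈-0.4646)
After 5 (propagate distance d=20): x=-2240/99 (≈-22.6263) theta=-46/99 (≈-0.4646)
After 6 (thin lens f=-22): x=-2240/99 (≈-22.6263) theta=-542/363 (≈-1.4931)
After 7 (propagate distance d=11): x=-3866/99 (≈-39.0505) theta=-542/363 (≈-1.4931)
After 8 (thin lens f=56): x=-3866/99 (≈-39.0505) theta=-24265/30492 (≈-0.7958)
After 9 (propagate distance d=49 (to screen)): x=-339959/4356 (≈-78.0438) theta=-24265/30492 (≈-0.7958)
Rounded to 4 decimal places: x = -78.0438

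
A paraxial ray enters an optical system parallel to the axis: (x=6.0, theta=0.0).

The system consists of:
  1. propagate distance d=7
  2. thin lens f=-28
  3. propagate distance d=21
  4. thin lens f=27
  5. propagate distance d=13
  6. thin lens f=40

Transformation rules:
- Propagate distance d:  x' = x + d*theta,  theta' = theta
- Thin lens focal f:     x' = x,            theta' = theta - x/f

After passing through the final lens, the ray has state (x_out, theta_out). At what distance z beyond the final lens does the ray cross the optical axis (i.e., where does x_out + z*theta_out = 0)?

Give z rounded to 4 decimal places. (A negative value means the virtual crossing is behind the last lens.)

Initial: x=6.0000 theta=0.0000
After 1 (propagate distance d=7): x=6.0000 theta=0.0000
After 2 (thin lens f=-28): x=6.0000 theta=3/14 (≈0.2143)
After 3 (propagate distance d=21): x=10.5000 theta=3/14 (≈0.2143)
After 4 (thin lens f=27): x=10.5000 theta=-11/63 (≈-0.1746)
After 5 (propagate distance d=13): x=1037/126 (≈8.2302) theta=-11/63 (≈-0.1746)
After 6 (thin lens f=40): x=1037/126 (≈8.2302) theta=-213/560 (≈-0.3804)
z_focus = -x_out/theta_out = -(1037/126)/(-213/560) = 41480/1917 ≈ 21.6380
Rounded to 4 decimal places: z = 21.6380

Answer: 21.6380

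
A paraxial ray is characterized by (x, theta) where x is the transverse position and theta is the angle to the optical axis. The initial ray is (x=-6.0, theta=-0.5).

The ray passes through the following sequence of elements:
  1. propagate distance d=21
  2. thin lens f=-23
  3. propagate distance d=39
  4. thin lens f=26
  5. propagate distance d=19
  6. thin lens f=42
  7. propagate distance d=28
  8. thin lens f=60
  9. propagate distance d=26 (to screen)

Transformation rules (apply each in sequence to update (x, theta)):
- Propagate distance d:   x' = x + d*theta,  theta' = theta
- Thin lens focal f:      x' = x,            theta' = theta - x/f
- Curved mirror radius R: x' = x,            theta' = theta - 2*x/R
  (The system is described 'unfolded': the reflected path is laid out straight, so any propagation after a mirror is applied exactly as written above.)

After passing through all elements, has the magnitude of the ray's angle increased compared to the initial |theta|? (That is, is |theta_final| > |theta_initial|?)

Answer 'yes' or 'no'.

Answer: yes

Derivation:
Initial: x=-6.0000 theta=-0.5000
After 1 (propagate distance d=21): x=-16.5000 theta=-0.5000
After 2 (thin lens f=-23): x=-16.5000 theta=-28/23 (≈-1.2174)
After 3 (propagate distance d=39): x=-2943/46 (≈-63.9783) theta=-28/23 (≈-1.2174)
After 4 (thin lens f=26): x=-2943/46 (≈-63.9783) theta=1487/1196 (≈1.2433)
After 5 (propagate distance d=19): x=-48265/1196 (≈-40.3554) theta=1487/1196 (≈1.2433)
After 6 (thin lens f=42): x=-48265/1196 (≈-40.3554) theta=15817/7176 (≈2.2042)
After 7 (propagate distance d=28): x=76643/3588 (≈21.3609) theta=15817/7176 (≈2.2042)
After 8 (thin lens f=60): x=76643/3588 (≈21.3609) theta=397867/215280 (≈1.8481)
After 9 (propagate distance d=26 (to screen)): x=7471561/107640 (≈69.4125) theta=397867/215280 (≈1.8481)
|theta_initial|=0.5000 |theta_final|=397867/215280 (≈1.8481) -> increased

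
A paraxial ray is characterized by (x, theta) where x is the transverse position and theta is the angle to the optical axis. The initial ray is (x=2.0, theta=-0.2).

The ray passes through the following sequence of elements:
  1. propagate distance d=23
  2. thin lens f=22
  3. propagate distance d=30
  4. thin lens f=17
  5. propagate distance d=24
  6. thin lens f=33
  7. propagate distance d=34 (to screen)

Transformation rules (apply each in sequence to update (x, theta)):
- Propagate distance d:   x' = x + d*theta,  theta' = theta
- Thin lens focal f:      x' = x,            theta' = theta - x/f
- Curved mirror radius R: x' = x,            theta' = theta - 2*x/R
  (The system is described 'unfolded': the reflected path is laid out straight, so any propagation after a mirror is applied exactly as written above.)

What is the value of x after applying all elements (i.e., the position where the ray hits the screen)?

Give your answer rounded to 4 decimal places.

Initial: x=2.0000 theta=-0.2000
After 1 (propagate distance d=23): x=-2.6000 theta=-0.2000
After 2 (thin lens f=22): x=-2.6000 theta=-9/110 (≈-0.0818)
After 3 (propagate distance d=30): x=-278/55 (≈-5.0545) theta=-9/110 (≈-0.0818)
After 4 (thin lens f=17): x=-278/55 (≈-5.0545) theta=403/1870 (≈0.2155)
After 5 (propagate distance d=24): x=2/17 (≈0.1176) theta=403/1870 (≈0.2155)
After 6 (thin lens f=33): x=2/17 (≈0.1176) theta=1189/5610 (≈0.2119)
After 7 (propagate distance d=34 (to screen)): x=20543/2805 (≈7.3237) theta=1189/5610 (≈0.2119)
Rounded to 4 decimal places: x = 7.3237

Answer: 7.3237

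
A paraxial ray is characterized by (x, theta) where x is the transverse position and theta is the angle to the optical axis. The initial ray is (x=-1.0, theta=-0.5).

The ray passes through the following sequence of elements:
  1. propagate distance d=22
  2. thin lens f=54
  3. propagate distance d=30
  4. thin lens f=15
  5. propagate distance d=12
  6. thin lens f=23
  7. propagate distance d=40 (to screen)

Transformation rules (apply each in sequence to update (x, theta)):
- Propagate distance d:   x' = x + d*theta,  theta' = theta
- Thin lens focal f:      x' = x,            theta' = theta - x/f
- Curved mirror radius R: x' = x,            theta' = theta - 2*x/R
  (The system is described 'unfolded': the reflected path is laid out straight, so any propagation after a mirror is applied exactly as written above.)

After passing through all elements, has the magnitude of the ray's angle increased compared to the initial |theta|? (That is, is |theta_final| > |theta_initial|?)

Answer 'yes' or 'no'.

Initial: x=-1.0000 theta=-0.5000
After 1 (propagate distance d=22): x=-12.0000 theta=-0.5000
After 2 (thin lens f=54): x=-12.0000 theta=-5/18 (≈-0.2778)
After 3 (propagate distance d=30): x=-61/3 (≈-20.3333) theta=-5/18 (≈-0.2778)
After 4 (thin lens f=15): x=-61/3 (≈-20.3333) theta=97/90 (≈1.0778)
After 5 (propagate distance d=12): x=-7.4000 theta=97/90 (≈1.0778)
After 6 (thin lens f=23): x=-7.4000 theta=2897/2070 (≈1.3995)
After 7 (propagate distance d=40 (to screen)): x=50281/1035 (≈48.5807) theta=2897/2070 (≈1.3995)
|theta_initial|=0.5000 |theta_final|=2897/2070 (≈1.3995) -> increased

Answer: yes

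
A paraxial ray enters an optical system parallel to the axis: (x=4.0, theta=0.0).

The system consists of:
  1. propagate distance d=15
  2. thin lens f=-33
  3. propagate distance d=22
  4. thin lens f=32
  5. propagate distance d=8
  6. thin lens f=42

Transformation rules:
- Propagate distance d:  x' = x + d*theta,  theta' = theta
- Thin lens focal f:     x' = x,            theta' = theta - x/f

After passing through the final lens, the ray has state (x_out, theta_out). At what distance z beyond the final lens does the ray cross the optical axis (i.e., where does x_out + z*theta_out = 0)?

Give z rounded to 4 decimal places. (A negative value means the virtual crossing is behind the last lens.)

Initial: x=4.0000 theta=0.0000
After 1 (propagate distance d=15): x=4.0000 theta=0.0000
After 2 (thin lens f=-33): x=4.0000 theta=4/33 (≈0.1212)
After 3 (propagate distance d=22): x=20/3 (≈6.6667) theta=4/33 (≈0.1212)
After 4 (thin lens f=32): x=20/3 (≈6.6667) theta=-23/264 (≈-0.0871)
After 5 (propagate distance d=8): x=197/33 (≈5.9697) theta=-23/264 (≈-0.0871)
After 6 (thin lens f=42): x=197/33 (≈5.9697) theta=-1271/5544 (≈-0.2293)
z_focus = -x_out/theta_out = -(197/33)/(-1271/5544) = 33096/1271 ≈ 26.0393
Rounded to 4 decimal places: z = 26.0393

Answer: 26.0393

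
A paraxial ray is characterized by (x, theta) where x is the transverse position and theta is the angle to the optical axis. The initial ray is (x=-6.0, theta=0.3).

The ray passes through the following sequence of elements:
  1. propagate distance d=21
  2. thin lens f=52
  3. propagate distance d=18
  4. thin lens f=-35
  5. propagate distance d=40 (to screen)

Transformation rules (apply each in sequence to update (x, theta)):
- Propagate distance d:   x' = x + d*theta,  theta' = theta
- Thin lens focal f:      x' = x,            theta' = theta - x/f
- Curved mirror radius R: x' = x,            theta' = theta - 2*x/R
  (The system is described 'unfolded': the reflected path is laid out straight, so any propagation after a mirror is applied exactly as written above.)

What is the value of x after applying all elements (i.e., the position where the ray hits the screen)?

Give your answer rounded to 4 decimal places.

Answer: 23.7610

Derivation:
Initial: x=-6.0000 theta=0.3000
After 1 (propagate distance d=21): x=0.3000 theta=0.3000
After 2 (thin lens f=52): x=0.3000 theta=153/520 (≈0.2942)
After 3 (propagate distance d=18): x=291/52 (≈5.5962) theta=153/520 (≈0.2942)
After 4 (thin lens f=-35): x=291/52 (≈5.5962) theta=1653/3640 (≈0.4541)
After 5 (propagate distance d=40 (to screen)): x=8649/364 (≈23.7610) theta=1653/3640 (≈0.4541)
Rounded to 4 decimal places: x = 23.7610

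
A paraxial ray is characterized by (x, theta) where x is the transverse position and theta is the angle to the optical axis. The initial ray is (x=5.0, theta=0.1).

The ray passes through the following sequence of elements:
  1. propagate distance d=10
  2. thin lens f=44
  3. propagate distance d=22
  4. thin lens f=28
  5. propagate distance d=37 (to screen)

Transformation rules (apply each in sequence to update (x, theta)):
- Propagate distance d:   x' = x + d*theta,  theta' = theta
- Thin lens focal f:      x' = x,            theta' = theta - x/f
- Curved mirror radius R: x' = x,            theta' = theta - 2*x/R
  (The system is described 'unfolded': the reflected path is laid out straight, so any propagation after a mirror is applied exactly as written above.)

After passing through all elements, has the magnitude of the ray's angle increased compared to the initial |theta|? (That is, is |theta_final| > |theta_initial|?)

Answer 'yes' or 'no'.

Initial: x=5.0000 theta=0.1000
After 1 (propagate distance d=10): x=6.0000 theta=0.1000
After 2 (thin lens f=44): x=6.0000 theta=-2/55 (≈-0.0364)
After 3 (propagate distance d=22): x=5.2000 theta=-2/55 (≈-0.0364)
After 4 (thin lens f=28): x=5.2000 theta=-171/770 (≈-0.2221)
After 5 (propagate distance d=37 (to screen)): x=-2323/770 (≈-3.0169) theta=-171/770 (≈-0.2221)
|theta_initial|=0.1000 |theta_final|=171/770 (≈0.2221) -> increased

Answer: yes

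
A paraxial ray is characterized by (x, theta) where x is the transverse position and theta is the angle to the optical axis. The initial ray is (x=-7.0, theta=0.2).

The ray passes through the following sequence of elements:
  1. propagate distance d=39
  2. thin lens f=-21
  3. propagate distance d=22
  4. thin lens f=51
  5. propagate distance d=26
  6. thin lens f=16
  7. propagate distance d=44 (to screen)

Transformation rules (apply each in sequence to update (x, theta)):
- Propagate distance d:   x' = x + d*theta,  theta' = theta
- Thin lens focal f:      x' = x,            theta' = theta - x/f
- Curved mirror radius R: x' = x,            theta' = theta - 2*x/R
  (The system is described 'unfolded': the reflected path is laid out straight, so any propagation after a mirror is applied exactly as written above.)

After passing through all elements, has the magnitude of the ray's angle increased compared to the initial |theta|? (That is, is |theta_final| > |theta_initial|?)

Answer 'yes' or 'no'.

Answer: yes

Derivation:
Initial: x=-7.0000 theta=0.2000
After 1 (propagate distance d=39): x=0.8000 theta=0.2000
After 2 (thin lens f=-21): x=0.8000 theta=5/21 (≈0.2381)
After 3 (propagate distance d=22): x=634/105 (≈6.0381) theta=5/21 (≈0.2381)
After 4 (thin lens f=51): x=634/105 (≈6.0381) theta=641/5355 (≈0.1197)
After 5 (propagate distance d=26): x=1400/153 (≈9.1503) theta=641/5355 (≈0.1197)
After 6 (thin lens f=16): x=1400/153 (≈9.1503) theta=-4843/10710 (≈-0.4522)
After 7 (propagate distance d=44 (to screen)): x=-6394/595 (≈-10.7462) theta=-4843/10710 (≈-0.4522)
|theta_initial|=0.2000 |theta_final|=4843/10710 (≈0.4522) -> increased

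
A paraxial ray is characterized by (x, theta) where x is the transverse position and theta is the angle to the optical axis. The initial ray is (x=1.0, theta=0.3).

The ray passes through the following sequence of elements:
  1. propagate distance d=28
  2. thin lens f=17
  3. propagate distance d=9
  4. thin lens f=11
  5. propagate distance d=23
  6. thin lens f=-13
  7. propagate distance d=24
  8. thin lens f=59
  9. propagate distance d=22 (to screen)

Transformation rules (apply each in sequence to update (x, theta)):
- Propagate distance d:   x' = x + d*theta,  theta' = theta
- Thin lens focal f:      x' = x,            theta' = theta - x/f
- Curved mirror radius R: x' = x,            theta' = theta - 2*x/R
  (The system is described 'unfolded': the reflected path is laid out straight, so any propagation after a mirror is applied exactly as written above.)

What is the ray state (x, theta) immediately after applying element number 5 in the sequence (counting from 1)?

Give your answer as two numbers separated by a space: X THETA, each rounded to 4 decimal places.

Initial: x=1.0000 theta=0.3000
After 1 (propagate distance d=28): x=9.4000 theta=0.3000
After 2 (thin lens f=17): x=9.4000 theta=-43/170 (≈-0.2529)
After 3 (propagate distance d=9): x=1211/170 (≈7.1235) theta=-43/170 (≈-0.2529)
After 4 (thin lens f=11): x=1211/170 (≈7.1235) theta=-842/935 (≈-0.9005)
After 5 (propagate distance d=23): x=-25411/1870 (≈-13.5888) theta=-842/935 (≈-0.9005)
Rounded to 4 decimal places: x = -13.5888, theta = -0.9005

Answer: -13.5888 -0.9005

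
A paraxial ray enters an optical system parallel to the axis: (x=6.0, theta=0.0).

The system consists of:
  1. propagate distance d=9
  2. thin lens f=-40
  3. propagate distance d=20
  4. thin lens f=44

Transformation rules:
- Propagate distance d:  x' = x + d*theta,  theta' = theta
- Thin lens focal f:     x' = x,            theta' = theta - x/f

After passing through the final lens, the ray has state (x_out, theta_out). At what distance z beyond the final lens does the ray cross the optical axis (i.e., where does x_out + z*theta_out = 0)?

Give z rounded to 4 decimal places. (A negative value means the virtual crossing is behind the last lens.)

Answer: 165.0000

Derivation:
Initial: x=6.0000 theta=0.0000
After 1 (propagate distance d=9): x=6.0000 theta=0.0000
After 2 (thin lens f=-40): x=6.0000 theta=0.1500
After 3 (propagate distance d=20): x=9.0000 theta=0.1500
After 4 (thin lens f=44): x=9.0000 theta=-3/55 (≈-0.0545)
z_focus = -x_out/theta_out = -(9.0000)/(-3/55) = 165.0000
Rounded to 4 decimal places: z = 165.0000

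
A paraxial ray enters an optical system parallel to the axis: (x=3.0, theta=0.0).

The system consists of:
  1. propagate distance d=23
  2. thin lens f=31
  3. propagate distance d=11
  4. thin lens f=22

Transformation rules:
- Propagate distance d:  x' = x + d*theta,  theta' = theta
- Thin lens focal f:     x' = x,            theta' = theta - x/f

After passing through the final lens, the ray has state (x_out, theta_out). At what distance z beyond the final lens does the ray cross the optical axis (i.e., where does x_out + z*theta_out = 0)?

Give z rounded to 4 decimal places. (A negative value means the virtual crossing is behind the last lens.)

Initial: x=3.0000 theta=0.0000
After 1 (propagate distance d=23): x=3.0000 theta=0.0000
After 2 (thin lens f=31): x=3.0000 theta=-3/31 (≈-0.0968)
After 3 (propagate distance d=11): x=60/31 (≈1.9355) theta=-3/31 (≈-0.0968)
After 4 (thin lens f=22): x=60/31 (≈1.9355) theta=-63/341 (≈-0.1848)
z_focus = -x_out/theta_out = -(60/31)/(-63/341) = 220/21 ≈ 10.4762
Rounded to 4 decimal places: z = 10.4762

Answer: 10.4762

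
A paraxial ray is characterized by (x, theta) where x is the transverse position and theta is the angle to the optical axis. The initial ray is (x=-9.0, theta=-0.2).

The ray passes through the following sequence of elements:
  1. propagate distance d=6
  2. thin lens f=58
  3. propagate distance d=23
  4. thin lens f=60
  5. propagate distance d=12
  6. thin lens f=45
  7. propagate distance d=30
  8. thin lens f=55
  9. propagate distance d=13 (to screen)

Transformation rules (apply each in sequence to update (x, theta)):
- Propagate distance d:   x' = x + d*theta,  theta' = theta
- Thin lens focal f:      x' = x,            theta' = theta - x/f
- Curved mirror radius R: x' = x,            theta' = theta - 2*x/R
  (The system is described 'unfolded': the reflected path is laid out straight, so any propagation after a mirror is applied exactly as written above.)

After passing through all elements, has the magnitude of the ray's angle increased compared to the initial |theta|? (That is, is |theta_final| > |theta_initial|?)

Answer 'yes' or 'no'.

Initial: x=-9.0000 theta=-0.2000
After 1 (propagate distance d=6): x=-10.2000 theta=-0.2000
After 2 (thin lens f=58): x=-10.2000 theta=-7/290 (≈-0.0241)
After 3 (propagate distance d=23): x=-3119/290 (≈-10.7552) theta=-7/290 (≈-0.0241)
After 4 (thin lens f=60): x=-3119/290 (≈-10.7552) theta=2699/17400 (≈0.1551)
After 5 (propagate distance d=12): x=-6448/725 (≈-8.8938) theta=2699/17400 (≈0.1551)
After 6 (thin lens f=45): x=-6448/725 (≈-8.8938) theta=92069/261000 (≈0.3528)
After 7 (propagate distance d=30): x=14693/8700 (≈1.6889) theta=92069/261000 (≈0.3528)
After 8 (thin lens f=55): x=14693/8700 (≈1.6889) theta=924601/2871000 (≈0.3220)
After 9 (propagate distance d=13 (to screen)): x=16868503/2871000 (≈5.8755) theta=924601/2871000 (≈0.3220)
|theta_initial|=0.2000 |theta_final|=924601/2871000 (≈0.3220) -> increased

Answer: yes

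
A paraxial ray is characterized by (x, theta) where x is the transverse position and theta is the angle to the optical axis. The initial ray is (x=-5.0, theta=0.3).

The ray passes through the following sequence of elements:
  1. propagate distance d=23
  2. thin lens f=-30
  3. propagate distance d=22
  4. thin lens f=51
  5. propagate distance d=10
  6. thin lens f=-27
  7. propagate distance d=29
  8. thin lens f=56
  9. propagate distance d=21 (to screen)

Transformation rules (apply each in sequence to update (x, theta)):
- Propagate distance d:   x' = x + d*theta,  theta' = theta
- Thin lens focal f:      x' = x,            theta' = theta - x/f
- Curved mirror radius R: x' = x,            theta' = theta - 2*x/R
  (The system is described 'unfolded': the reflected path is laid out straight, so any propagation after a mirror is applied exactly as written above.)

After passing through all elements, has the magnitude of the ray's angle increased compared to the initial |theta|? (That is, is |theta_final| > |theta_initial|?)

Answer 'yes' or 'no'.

Answer: no

Derivation:
Initial: x=-5.0000 theta=0.3000
After 1 (propagate distance d=23): x=1.9000 theta=0.3000
After 2 (thin lens f=-30): x=1.9000 theta=109/300 (≈0.3633)
After 3 (propagate distance d=22): x=742/75 (≈9.8933) theta=109/300 (≈0.3633)
After 4 (thin lens f=51): x=742/75 (≈9.8933) theta=2591/15300 (≈0.1693)
After 5 (propagate distance d=10): x=88639/7650 (≈11.5868) theta=2591/15300 (≈0.1693)
After 6 (thin lens f=-27): x=88639/7650 (≈11.5868) theta=49447/82620 (≈0.5985)
After 7 (propagate distance d=29): x=703313/24300 (≈28.9429) theta=49447/82620 (≈0.5985)
After 8 (thin lens f=56): x=703313/24300 (≈28.9429) theta=7773/95200 (≈0.0816)
After 9 (propagate distance d=21 (to screen)): x=20263417/660960 (≈30.6576) theta=7773/95200 (≈0.0816)
|theta_initial|=0.3000 |theta_final|=7773/95200 (≈0.0816) -> not increased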